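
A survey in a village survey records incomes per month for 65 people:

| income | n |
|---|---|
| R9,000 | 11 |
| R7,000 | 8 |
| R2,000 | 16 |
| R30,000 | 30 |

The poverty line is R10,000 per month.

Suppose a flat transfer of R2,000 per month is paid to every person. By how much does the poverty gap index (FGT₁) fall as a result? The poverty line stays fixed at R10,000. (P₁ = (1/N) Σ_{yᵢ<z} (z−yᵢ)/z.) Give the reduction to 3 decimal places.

Before: below the line — 16×R2,000, 8×R7,000, 11×R9,000; poverty gap index (FGT₁) = 0.25077.
After the R2,000 transfer: below the line — 16×R4,000, 8×R9,000; poverty gap index (FGT₁) = 0.16000.
Reduction = 0.25077 − 0.16000 = 0.091.

0.091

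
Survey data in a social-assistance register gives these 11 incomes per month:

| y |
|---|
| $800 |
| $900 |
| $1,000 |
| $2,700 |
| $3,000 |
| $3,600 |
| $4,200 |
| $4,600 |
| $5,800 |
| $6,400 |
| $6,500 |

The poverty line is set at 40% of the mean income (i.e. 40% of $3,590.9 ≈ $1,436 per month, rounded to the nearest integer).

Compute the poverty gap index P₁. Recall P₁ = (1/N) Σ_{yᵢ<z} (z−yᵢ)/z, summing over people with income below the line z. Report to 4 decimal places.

0.1018

Incomes under z: $800, $900, $1,000 (q = 3 of N = 11).
Normalized shortfalls: (1436−800)/1436 = 0.4429; (1436−900)/1436 = 0.3733; (1436−1000)/1436 = 0.3036.
Σ = 1.119777. Dividing by the full population N = 11 gives P₁ = 0.1018.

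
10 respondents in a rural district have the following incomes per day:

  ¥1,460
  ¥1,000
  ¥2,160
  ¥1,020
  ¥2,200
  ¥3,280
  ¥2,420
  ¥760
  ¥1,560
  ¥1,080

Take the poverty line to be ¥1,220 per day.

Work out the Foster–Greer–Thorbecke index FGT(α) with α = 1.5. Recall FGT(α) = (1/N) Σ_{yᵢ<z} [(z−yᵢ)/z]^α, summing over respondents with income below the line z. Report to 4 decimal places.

0.0413

Below the line: ¥760, ¥1,000, ¥1,020, ¥1,080 (q = 4 of N = 10).
Gap ratios (z−y)/z: (1220−760)/1220 = 0.3770; (1220−1000)/1220 = 0.1803; (1220−1020)/1220 = 0.1639; (1220−1080)/1220 = 0.1148.
Raised to α = 1.5: 0.23152; 0.07658; 0.06638; 0.03887.
Sum = 0.413349; FGT(1.5) = 0.413349 / 10 = 0.0413.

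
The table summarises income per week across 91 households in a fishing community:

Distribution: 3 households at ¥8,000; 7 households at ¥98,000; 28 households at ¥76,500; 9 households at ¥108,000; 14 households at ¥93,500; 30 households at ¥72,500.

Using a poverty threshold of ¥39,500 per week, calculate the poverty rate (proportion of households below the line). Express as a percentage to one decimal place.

3.3%

3 of the 91 households have income below ¥39,500.
H = 3/91 = 3.3%.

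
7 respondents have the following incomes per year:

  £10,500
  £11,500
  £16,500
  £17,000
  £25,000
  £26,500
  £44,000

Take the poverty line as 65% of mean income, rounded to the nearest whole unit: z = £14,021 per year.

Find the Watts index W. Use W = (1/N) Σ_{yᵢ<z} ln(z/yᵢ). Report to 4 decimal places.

0.0696

Below the line: £10,500, £11,500 (q = 2 of N = 7).
ln(z/y) terms: ln(14021/10500) = 0.2892; ln(14021/11500) = 0.1982.
W = 0.487390 / 7 = 0.0696.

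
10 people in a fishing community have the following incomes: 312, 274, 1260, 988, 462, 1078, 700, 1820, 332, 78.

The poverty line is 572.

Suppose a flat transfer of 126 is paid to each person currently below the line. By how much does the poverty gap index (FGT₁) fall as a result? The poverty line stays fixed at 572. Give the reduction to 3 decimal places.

Before: below the line — 78, 274, 312, 332, 462; poverty gap index (FGT₁) = 0.24510.
After the 126 transfer: below the line — 204, 400, 438, 458; poverty gap index (FGT₁) = 0.13776.
Reduction = 0.24510 − 0.13776 = 0.107.

0.107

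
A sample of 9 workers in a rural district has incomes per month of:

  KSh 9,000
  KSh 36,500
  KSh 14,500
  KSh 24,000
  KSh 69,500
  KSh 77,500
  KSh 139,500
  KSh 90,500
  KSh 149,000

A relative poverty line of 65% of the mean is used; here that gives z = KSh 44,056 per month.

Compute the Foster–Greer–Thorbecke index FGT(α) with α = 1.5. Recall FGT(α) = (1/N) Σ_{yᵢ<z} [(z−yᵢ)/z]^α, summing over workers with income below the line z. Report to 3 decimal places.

0.182

Below the line: KSh 9,000, KSh 14,500, KSh 24,000, KSh 36,500 (q = 4 of N = 9).
Gap ratios (z−y)/z: (44056−9000)/44056 = 0.7957; (44056−14500)/44056 = 0.6709; (44056−24000)/44056 = 0.4552; (44056−36500)/44056 = 0.1715.
Raised to α = 1.5: 0.70980; 0.54949; 0.30716; 0.07103.
Sum = 1.637475; FGT(1.5) = 1.637475 / 9 = 0.182.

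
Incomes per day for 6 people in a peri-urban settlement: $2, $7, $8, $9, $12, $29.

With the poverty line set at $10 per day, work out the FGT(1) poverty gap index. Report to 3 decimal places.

Below the line: $2, $7, $8, $9 (q = 4 of N = 6).
Gap ratios (z−y)/z: (10−2)/10 = 0.8000; (10−7)/10 = 0.3000; (10−8)/10 = 0.2000; (10−9)/10 = 0.1000.
Σ = 1.400000. Dividing by the full population N = 6 gives P₁ = 0.233.

0.233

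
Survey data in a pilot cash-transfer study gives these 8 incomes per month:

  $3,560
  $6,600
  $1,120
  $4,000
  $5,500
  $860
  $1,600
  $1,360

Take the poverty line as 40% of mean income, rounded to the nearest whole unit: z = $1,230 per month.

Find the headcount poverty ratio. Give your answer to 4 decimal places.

2 of the 8 families have income below $1,230.
H = 2/8 = 0.2500.

0.2500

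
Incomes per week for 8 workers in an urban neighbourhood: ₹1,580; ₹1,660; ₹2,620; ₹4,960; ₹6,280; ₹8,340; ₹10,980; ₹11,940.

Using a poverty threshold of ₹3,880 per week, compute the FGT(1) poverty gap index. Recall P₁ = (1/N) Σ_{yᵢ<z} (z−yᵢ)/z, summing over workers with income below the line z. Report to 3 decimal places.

Incomes under z: ₹1,580, ₹1,660, ₹2,620 (q = 3 of N = 8).
Relative gaps: (3880−1580)/3880 = 0.5928; (3880−1660)/3880 = 0.5722; (3880−2620)/3880 = 0.3247.
Sum of shortfalls = 1.489691; P₁ averages over all N: 1.489691 / 8 = 0.186.

0.186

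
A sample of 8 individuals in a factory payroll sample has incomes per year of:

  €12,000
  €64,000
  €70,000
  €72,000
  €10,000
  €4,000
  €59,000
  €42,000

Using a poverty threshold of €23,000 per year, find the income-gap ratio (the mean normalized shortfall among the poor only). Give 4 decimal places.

Below z: €4,000, €10,000, €12,000 (q = 3 of N = 8).
Relative gaps: 0.8261, 0.5652, 0.4783; sum = 1.869565.
The income-gap ratio divides by q (the poor only): 1.869565 / 3 = 0.6232.

0.6232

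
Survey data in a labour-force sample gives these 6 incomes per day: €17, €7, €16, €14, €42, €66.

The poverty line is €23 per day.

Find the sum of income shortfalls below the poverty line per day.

Poor units: €7, €14, €16, €17 (q = 4 of N = 6).
Individual gaps: 23−7 = 16; 23−14 = 9; 23−16 = 7; 23−17 = 6.
Aggregate gap = €38.

€38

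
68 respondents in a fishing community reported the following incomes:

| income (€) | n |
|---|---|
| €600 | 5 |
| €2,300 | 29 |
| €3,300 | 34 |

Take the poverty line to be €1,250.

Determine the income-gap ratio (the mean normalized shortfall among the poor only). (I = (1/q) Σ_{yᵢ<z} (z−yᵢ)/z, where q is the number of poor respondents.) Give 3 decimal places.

Incomes under z: 5×€600 (q = 5 of N = 68).
Relative gaps: 0.5200 (×5); sum = 2.600000.
The income-gap ratio divides by q (the poor only): 2.600000 / 5 = 0.520.

0.520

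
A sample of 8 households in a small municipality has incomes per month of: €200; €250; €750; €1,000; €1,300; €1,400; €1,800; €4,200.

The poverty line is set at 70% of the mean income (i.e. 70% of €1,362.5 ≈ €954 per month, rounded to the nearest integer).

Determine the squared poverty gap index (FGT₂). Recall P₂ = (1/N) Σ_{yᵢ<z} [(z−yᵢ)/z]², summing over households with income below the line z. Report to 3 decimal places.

Poor units: €200, €250, €750 (q = 3 of N = 8).
Gap ratios (z−y)/z: (954−200)/954 = 0.7904; (954−250)/954 = 0.7379; (954−750)/954 = 0.2138.
Squared: 0.6247; 0.5446; 0.0457.
Sum = 1.214953; P₂ = 1.214953 / 8 = 0.152.

0.152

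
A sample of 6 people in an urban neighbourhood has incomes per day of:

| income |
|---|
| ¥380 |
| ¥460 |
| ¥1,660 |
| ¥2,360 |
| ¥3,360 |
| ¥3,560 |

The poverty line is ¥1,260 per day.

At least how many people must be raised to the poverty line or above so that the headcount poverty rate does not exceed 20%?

1

2 of the 6 people are poor, so H = 2/6 = 0.333.
A headcount ratio of at most 20% allows at most ⌊0.20 × 6⌋ = 1 poor people.
So at least 2 − 1 = 1 must be lifted.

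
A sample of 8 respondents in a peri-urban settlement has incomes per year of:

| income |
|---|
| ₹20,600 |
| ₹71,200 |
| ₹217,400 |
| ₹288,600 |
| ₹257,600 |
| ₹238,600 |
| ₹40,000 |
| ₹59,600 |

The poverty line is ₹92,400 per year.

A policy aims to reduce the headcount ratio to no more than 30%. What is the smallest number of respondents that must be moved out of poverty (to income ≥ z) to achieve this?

2

4 of the 8 respondents are poor, so H = 4/8 = 0.500.
A headcount ratio of at most 30% allows at most ⌊0.30 × 8⌋ = 2 poor respondents.
So at least 4 − 2 = 2 must be lifted.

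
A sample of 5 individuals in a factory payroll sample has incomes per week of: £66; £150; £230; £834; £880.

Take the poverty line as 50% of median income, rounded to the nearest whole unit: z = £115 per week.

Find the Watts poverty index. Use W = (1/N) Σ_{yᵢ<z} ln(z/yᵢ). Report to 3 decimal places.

Below z: £66 (q = 1 of N = 5).
Log gaps: ln(115/66) = 0.5553.
W = 0.555277 / 5 = 0.111.

0.111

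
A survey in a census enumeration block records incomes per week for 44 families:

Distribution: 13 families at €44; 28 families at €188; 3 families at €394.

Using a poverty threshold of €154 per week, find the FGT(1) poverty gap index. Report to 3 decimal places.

Below z: 13×€44 (q = 13 of N = 44).
Shortfall ratios: (154−44)/154 = 0.7143 (×13).
Sum of shortfalls = 9.285714; P₁ averages over all N: 9.285714 / 44 = 0.211.

0.211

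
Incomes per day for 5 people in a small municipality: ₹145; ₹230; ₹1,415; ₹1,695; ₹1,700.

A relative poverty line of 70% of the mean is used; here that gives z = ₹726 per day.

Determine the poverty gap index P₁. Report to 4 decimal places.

Incomes under z: ₹145, ₹230 (q = 2 of N = 5).
Gap ratios (z−y)/z: (726−145)/726 = 0.8003; (726−230)/726 = 0.6832.
Sum of shortfalls = 1.483471; P₁ averages over all N: 1.483471 / 5 = 0.2967.

0.2967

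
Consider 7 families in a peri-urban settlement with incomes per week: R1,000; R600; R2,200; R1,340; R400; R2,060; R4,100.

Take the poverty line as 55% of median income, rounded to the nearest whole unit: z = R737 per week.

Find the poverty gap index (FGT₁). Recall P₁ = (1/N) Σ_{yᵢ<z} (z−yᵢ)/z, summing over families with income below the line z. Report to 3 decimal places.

Incomes under z: R400, R600 (q = 2 of N = 7).
Relative gaps: (737−400)/737 = 0.4573; (737−600)/737 = 0.1859.
Sum of shortfalls = 0.643148; P₁ averages over all N: 0.643148 / 7 = 0.092.

0.092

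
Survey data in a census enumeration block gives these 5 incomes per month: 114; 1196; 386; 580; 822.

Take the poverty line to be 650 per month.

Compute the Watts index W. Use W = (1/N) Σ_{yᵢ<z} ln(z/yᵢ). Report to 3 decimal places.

0.475

Below the line: 114, 386, 580 (q = 3 of N = 5).
ln(z/y) terms: ln(650/114) = 1.7408; ln(650/386) = 0.5211; ln(650/580) = 0.1139.
W = 2.375853 / 5 = 0.475.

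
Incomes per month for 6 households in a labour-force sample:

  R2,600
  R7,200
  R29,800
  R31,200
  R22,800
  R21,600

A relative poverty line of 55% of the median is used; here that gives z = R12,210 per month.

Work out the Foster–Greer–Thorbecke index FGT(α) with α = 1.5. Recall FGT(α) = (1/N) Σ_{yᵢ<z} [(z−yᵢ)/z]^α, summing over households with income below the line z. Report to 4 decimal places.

0.1602

Below z: R2,600, R7,200 (q = 2 of N = 6).
Shortfall ratios: (12210−2600)/12210 = 0.7871; (12210−7200)/12210 = 0.4103.
Raised to α = 1.5: 0.69825; 0.26283.
Sum = 0.961086; FGT(1.5) = 0.961086 / 6 = 0.1602.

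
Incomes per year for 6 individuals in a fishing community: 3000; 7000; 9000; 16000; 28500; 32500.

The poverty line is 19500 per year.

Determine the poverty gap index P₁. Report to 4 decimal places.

Poor units: 3000, 7000, 9000, 16000 (q = 4 of N = 6).
Relative gaps: (19500−3000)/19500 = 0.8462; (19500−7000)/19500 = 0.6410; (19500−9000)/19500 = 0.5385; (19500−16000)/19500 = 0.1795.
Σ = 2.205128. Dividing by the full population N = 6 gives P₁ = 0.3675.

0.3675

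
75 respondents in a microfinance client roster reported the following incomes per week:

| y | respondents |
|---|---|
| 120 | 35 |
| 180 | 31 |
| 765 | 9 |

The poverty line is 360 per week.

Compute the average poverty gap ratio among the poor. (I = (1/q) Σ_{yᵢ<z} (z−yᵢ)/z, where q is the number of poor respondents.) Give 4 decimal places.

0.5884

Poor units: 35×120, 31×180 (q = 66 of N = 75).
Relative gaps: 0.6667 (×35), 0.5000 (×31); sum = 38.833333.
I averages over the q = 66 poor units only: 38.833333 / 66 = 0.5884.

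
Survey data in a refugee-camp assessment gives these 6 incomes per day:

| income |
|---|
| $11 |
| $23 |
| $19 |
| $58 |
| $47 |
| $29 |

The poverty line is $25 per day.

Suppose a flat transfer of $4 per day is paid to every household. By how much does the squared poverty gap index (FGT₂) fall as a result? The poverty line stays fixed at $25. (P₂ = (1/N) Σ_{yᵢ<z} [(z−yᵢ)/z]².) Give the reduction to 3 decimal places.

Before: below the line — $11, $19, $23; squared poverty gap index (FGT₂) = 0.06293.
After the $4 transfer: below the line — $15, $23; squared poverty gap index (FGT₂) = 0.02773.
Reduction = 0.06293 − 0.02773 = 0.035.

0.035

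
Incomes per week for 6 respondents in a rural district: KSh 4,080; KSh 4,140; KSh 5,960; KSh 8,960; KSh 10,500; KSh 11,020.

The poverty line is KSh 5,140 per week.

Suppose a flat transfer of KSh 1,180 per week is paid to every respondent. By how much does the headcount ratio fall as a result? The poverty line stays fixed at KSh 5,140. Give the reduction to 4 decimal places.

Before: below the line — KSh 4,080, KSh 4,140; headcount ratio = 0.333333.
After the KSh 1,180 transfer: below the line — none; headcount ratio = 0.000000.
Reduction = 0.333333 − 0.000000 = 0.3333.

0.3333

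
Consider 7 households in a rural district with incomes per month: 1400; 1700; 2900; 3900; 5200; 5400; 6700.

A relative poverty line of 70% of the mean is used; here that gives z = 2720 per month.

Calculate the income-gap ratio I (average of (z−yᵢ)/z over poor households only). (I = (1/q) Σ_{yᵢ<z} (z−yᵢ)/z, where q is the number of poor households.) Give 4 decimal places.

Incomes under z: 1400, 1700 (q = 2 of N = 7).
Shortfall ratios (z−y)/z: 0.4853, 0.3750; sum = 0.860294.
I averages over the q = 2 poor units only: 0.860294 / 2 = 0.4301.

0.4301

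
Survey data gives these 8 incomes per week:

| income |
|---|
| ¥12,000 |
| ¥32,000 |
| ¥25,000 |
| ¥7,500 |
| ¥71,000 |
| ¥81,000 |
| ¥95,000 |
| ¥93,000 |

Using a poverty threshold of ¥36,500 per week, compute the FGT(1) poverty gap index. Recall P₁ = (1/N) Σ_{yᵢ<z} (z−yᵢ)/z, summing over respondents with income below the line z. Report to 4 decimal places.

0.2380

Incomes under z: ¥7,500, ¥12,000, ¥25,000, ¥32,000 (q = 4 of N = 8).
Normalized shortfalls: (36500−7500)/36500 = 0.7945; (36500−12000)/36500 = 0.6712; (36500−25000)/36500 = 0.3151; (36500−32000)/36500 = 0.1233.
Σ = 1.904110. Dividing by the full population N = 8 gives P₁ = 0.2380.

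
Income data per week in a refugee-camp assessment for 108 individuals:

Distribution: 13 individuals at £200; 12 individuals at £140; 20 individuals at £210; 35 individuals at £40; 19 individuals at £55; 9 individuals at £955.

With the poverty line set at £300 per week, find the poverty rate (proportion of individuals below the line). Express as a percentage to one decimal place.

91.7%

99 of the 108 individuals have income below £300.
H = 99/108 = 91.7%.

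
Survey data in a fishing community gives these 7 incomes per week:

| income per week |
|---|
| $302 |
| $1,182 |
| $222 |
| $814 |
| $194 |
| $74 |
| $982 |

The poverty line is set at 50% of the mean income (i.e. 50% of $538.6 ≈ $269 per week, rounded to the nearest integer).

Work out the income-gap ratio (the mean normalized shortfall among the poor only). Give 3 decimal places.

0.393

Incomes under z: $74, $194, $222 (q = 3 of N = 7).
Relative gaps: 0.7249, 0.2788, 0.1747; sum = 1.178439.
The income-gap ratio divides by q (the poor only): 1.178439 / 3 = 0.393.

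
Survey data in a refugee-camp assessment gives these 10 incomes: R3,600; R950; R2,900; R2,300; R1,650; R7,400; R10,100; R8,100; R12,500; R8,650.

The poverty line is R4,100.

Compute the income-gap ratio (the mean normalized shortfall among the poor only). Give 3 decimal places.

0.444

Incomes under z: R950, R1,650, R2,300, R2,900, R3,600 (q = 5 of N = 10).
Shortfall ratios (z−y)/z: 0.7683, 0.5976, 0.4390, 0.2927, 0.1220; sum = 2.219512.
The income-gap ratio divides by q (the poor only): 2.219512 / 5 = 0.444.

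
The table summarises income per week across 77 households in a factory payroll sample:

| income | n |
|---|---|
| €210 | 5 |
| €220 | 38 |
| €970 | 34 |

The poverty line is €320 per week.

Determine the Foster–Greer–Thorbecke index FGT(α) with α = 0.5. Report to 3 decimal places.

0.314

Incomes under z: 5×€210, 38×€220 (q = 43 of N = 77).
Gap ratios (z−y)/z: (320−210)/320 = 0.3438 (×5); (320−220)/320 = 0.3125 (×38).
Raised to α = 0.5: 0.58630 (×5); 0.55902 (×38).
Sum = 24.174156; FGT(0.5) = 24.174156 / 77 = 0.314.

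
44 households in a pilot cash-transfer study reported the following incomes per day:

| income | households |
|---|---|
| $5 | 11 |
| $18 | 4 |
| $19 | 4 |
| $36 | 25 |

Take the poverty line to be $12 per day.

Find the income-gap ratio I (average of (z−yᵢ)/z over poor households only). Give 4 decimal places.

0.5833

Incomes under z: 11×$5 (q = 11 of N = 44).
Shortfall ratios (z−y)/z: 0.5833 (×11); sum = 6.416667.
I averages over the q = 11 poor units only: 6.416667 / 11 = 0.5833.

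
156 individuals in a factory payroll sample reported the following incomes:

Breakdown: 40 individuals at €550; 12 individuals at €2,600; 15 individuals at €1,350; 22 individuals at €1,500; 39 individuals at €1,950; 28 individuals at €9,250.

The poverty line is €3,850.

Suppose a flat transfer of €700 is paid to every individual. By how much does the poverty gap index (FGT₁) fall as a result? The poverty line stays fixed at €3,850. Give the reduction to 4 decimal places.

Before: below the line — 40×€550, 15×€1,350, 22×€1,500, 39×€1,950, 12×€2,600; poverty gap index (FGT₁) = 0.516650.
After the €700 transfer: below the line — 40×€1,250, 15×€2,050, 22×€2,200, 39×€2,650, 12×€3,300; poverty gap index (FGT₁) = 0.367466.
Reduction = 0.516650 − 0.367466 = 0.1492.

0.1492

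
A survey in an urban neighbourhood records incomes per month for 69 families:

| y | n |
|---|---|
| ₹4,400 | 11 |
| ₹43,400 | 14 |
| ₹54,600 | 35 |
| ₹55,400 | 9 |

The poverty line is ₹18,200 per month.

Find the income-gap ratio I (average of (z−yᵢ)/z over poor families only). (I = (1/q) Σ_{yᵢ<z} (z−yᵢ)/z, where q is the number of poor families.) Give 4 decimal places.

Poor units: 11×₹4,400 (q = 11 of N = 69).
Relative gaps: 0.7582 (×11); sum = 8.340659.
The income-gap ratio divides by q (the poor only): 8.340659 / 11 = 0.7582.

0.7582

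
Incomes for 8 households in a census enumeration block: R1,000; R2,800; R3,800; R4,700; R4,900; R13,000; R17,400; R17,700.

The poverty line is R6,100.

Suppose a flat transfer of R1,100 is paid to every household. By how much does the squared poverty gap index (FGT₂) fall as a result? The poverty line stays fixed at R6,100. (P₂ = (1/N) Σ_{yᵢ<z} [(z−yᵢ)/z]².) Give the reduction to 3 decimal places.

Before: below the line — R1,000, R2,800, R3,800, R4,700, R4,900; squared poverty gap index (FGT₂) = 0.15315.
After the R1,100 transfer: below the line — R2,100, R3,900, R4,900, R5,800, R6,000; squared poverty gap index (FGT₂) = 0.07518.
Reduction = 0.15315 − 0.07518 = 0.078.

0.078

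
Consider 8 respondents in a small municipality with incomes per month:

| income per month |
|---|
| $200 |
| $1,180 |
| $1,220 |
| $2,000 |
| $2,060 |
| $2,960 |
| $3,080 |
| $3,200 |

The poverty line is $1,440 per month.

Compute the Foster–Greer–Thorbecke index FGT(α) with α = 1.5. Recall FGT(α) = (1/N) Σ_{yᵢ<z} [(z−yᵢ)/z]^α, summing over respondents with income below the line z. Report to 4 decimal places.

Below z: $200, $1,180, $1,220 (q = 3 of N = 8).
Relative gaps: (1440−200)/1440 = 0.8611; (1440−1180)/1440 = 0.1806; (1440−1220)/1440 = 0.1528.
Raised to α = 1.5: 0.79908; 0.07672; 0.05972.
Sum = 0.935515; FGT(1.5) = 0.935515 / 8 = 0.1169.

0.1169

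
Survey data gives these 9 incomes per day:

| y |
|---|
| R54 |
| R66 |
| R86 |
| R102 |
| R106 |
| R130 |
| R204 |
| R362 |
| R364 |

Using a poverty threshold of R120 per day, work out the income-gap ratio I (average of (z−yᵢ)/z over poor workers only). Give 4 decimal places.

Incomes under z: R54, R66, R86, R102, R106 (q = 5 of N = 9).
Shortfall ratios (z−y)/z: 0.5500, 0.4500, 0.2833, 0.1500, 0.1167; sum = 1.550000.
The income-gap ratio divides by q (the poor only): 1.550000 / 5 = 0.3100.

0.3100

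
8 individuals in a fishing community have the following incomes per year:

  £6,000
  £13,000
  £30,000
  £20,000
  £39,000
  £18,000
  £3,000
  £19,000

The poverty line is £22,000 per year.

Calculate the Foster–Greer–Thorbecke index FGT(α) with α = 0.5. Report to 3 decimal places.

0.440

Poor units: £3,000, £6,000, £13,000, £18,000, £19,000, £20,000 (q = 6 of N = 8).
Shortfall ratios: (22000−3000)/22000 = 0.8636; (22000−6000)/22000 = 0.7273; (22000−13000)/22000 = 0.4091; (22000−18000)/22000 = 0.1818; (22000−19000)/22000 = 0.1364; (22000−20000)/22000 = 0.0909.
Raised to α = 0.5: 0.92932; 0.85280; 0.63960; 0.42640; 0.36927; 0.30151.
Sum = 3.518913; FGT(0.5) = 3.518913 / 8 = 0.440.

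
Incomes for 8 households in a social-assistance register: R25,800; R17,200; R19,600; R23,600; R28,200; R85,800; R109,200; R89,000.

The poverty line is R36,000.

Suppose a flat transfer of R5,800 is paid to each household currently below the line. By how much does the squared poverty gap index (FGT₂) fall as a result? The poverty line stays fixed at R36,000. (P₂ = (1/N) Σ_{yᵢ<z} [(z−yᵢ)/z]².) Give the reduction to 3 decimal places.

Before: below the line — R17,200, R19,600, R23,600, R25,800, R28,200; squared poverty gap index (FGT₂) = 0.09076.
After the R5,800 transfer: below the line — R23,000, R25,400, R29,400, R31,600, R34,000; squared poverty gap index (FGT₂) = 0.03359.
Reduction = 0.09076 − 0.03359 = 0.057.

0.057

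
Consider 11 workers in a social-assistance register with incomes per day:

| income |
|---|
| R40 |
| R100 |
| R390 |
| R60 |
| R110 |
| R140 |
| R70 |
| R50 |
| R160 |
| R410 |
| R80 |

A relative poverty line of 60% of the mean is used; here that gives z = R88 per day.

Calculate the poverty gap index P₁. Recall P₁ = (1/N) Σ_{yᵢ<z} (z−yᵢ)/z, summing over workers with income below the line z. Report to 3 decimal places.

0.145

Poor units: R40, R50, R60, R70, R80 (q = 5 of N = 11).
Normalized shortfalls: (88−40)/88 = 0.5455; (88−50)/88 = 0.4318; (88−60)/88 = 0.3182; (88−70)/88 = 0.2045; (88−80)/88 = 0.0909.
Σ = 1.590909. Dividing by the full population N = 11 gives P₁ = 0.145.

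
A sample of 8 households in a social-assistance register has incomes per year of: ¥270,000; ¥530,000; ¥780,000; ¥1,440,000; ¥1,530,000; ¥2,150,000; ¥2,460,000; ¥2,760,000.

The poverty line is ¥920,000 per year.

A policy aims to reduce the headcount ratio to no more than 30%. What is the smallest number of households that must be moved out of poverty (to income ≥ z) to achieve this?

3 of the 8 households are poor, so H = 3/8 = 0.375.
A headcount ratio of at most 30% allows at most ⌊0.30 × 8⌋ = 2 poor households.
So at least 3 − 2 = 1 must be lifted.

1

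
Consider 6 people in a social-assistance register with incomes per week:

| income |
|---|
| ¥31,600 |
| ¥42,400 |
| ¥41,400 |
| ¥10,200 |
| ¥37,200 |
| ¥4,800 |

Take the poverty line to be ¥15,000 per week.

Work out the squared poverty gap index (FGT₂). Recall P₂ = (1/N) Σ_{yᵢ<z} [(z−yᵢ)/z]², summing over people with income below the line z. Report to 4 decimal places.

0.0941

Below z: ¥4,800, ¥10,200 (q = 2 of N = 6).
Relative gaps: (15000−4800)/15000 = 0.6800; (15000−10200)/15000 = 0.3200.
Squared: 0.4624; 0.1024.
Sum = 0.564800; P₂ = 0.564800 / 6 = 0.0941.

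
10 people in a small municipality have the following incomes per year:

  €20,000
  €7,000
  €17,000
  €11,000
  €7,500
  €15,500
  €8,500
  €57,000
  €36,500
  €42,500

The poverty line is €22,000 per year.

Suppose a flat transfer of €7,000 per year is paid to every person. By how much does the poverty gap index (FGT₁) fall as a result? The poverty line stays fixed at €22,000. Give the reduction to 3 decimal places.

Before: below the line — €7,000, €7,500, €8,500, €11,000, €15,500, €17,000, €20,000; poverty gap index (FGT₁) = 0.30682.
After the €7,000 transfer: below the line — €14,000, €14,500, €15,500, €18,000; poverty gap index (FGT₁) = 0.11818.
Reduction = 0.30682 − 0.11818 = 0.189.

0.189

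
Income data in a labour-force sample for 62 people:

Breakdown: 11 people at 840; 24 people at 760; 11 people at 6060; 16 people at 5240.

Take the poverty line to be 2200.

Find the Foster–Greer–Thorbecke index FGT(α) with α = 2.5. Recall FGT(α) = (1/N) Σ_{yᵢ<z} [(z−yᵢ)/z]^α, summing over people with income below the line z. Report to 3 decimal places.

0.187

Below the line: 24×760, 11×840 (q = 35 of N = 62).
Normalized shortfalls: (2200−760)/2200 = 0.6545 (×24); (2200−840)/2200 = 0.6182 (×11).
Raised to α = 2.5: 0.34662 (×24); 0.30046 (×11).
Sum = 11.623891; FGT(2.5) = 11.623891 / 62 = 0.187.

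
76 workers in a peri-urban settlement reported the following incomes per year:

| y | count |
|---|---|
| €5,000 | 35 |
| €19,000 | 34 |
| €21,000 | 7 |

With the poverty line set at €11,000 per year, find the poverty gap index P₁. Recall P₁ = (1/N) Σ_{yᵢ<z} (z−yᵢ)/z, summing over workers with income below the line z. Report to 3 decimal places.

Poor units: 35×€5,000 (q = 35 of N = 76).
Shortfall ratios: (11000−5000)/11000 = 0.5455 (×35).
Sum of shortfalls = 19.090909; P₁ averages over all N: 19.090909 / 76 = 0.251.

0.251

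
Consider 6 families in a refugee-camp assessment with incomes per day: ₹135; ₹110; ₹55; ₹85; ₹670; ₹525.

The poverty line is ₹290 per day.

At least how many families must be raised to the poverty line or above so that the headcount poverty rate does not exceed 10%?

4

4 of the 6 families are poor, so H = 4/6 = 0.667.
A headcount ratio of at most 10% allows at most ⌊0.10 × 6⌋ = 0 poor families.
So at least 4 − 0 = 4 must be lifted.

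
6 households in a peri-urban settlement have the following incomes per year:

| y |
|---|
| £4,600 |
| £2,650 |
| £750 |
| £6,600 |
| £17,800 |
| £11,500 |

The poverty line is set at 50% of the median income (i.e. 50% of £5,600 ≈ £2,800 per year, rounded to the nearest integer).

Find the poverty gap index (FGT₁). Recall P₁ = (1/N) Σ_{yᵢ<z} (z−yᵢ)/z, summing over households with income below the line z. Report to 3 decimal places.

Below the line: £750, £2,650 (q = 2 of N = 6).
Gap ratios (z−y)/z: (2800−750)/2800 = 0.7321; (2800−2650)/2800 = 0.0536.
Σ = 0.785714. Dividing by the full population N = 6 gives P₁ = 0.131.

0.131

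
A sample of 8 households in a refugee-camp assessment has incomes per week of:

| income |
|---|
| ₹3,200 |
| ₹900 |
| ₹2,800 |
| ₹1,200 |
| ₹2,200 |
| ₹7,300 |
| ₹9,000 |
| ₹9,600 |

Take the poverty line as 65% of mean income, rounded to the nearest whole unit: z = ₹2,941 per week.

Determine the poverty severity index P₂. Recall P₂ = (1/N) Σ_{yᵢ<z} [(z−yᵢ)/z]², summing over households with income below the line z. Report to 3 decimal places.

Below the line: ₹900, ₹1,200, ₹2,200, ₹2,800 (q = 4 of N = 8).
Gap ratios (z−y)/z: (2941−900)/2941 = 0.6940; (2941−1200)/2941 = 0.5920; (2941−2200)/2941 = 0.2520; (2941−2800)/2941 = 0.0479.
Squared: 0.4816; 0.3504; 0.0635; 0.0023.
Sum = 0.897825; P₂ = 0.897825 / 8 = 0.112.

0.112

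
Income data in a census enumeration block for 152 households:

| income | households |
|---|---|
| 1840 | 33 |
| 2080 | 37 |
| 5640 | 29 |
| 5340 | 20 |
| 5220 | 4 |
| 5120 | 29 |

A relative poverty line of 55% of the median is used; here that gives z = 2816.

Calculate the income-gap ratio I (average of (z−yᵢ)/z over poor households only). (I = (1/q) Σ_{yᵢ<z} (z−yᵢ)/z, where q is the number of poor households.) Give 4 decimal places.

Incomes under z: 33×1840, 37×2080 (q = 70 of N = 152).
Relative gaps: 0.3466 (×33), 0.2614 (×37); sum = 21.107955.
I averages over the q = 70 poor units only: 21.107955 / 70 = 0.3015.

0.3015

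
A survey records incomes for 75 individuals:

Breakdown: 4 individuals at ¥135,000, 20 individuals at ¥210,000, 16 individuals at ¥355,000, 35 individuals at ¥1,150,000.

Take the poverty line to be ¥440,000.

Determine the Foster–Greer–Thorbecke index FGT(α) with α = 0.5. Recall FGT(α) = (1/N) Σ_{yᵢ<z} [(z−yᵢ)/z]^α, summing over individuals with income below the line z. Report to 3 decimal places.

0.331

Below the line: 4×¥135,000, 20×¥210,000, 16×¥355,000 (q = 40 of N = 75).
Normalized shortfalls: (440000−135000)/440000 = 0.6932 (×4); (440000−210000)/440000 = 0.5227 (×20); (440000−355000)/440000 = 0.1932 (×16).
Raised to α = 0.5: 0.83258 (×4); 0.72300 (×20); 0.43952 (×16).
Sum = 24.822670; FGT(0.5) = 24.822670 / 75 = 0.331.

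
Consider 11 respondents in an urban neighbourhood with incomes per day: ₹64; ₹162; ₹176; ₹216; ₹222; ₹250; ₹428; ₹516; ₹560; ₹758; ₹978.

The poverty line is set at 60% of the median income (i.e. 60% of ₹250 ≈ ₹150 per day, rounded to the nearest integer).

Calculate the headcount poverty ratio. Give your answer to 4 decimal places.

1 of the 11 respondents have income below ₹150.
H = 1/11 = 0.0909.

0.0909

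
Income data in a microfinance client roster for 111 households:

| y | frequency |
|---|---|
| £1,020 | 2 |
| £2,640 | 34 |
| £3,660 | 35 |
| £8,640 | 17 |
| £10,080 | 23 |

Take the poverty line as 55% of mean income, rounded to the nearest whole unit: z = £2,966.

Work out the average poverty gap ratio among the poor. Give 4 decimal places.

Below the line: 2×£1,020, 34×£2,640 (q = 36 of N = 111).
Shortfall ratios (z−y)/z: 0.6561 (×2), 0.1099 (×34); sum = 5.049225.
The income-gap ratio divides by q (the poor only): 5.049225 / 36 = 0.1403.

0.1403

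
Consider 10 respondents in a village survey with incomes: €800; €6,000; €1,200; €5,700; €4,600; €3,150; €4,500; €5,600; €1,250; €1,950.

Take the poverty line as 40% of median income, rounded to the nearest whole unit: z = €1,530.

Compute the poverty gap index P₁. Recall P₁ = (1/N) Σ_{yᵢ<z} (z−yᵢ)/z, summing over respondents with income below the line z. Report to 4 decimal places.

Incomes under z: €800, €1,200, €1,250 (q = 3 of N = 10).
Normalized shortfalls: (1530−800)/1530 = 0.4771; (1530−1200)/1530 = 0.2157; (1530−1250)/1530 = 0.1830.
Σ = 0.875817. Dividing by the full population N = 10 gives P₁ = 0.0876.

0.0876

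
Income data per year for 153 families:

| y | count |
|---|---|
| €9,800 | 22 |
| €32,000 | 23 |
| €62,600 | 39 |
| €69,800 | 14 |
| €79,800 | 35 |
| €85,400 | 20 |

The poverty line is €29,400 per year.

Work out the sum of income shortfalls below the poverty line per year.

€431,200

Below the line: 22×€9,800 (q = 22 of N = 153).
Individual gaps: 22×(29400−9800) = 431200.
Aggregate gap = €431,200.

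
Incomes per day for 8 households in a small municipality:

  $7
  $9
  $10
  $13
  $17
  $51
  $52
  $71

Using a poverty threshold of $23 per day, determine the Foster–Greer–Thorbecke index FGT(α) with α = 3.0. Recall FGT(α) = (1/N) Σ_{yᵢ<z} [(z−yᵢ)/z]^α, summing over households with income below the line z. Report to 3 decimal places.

Below z: $7, $9, $10, $13, $17 (q = 5 of N = 8).
Shortfall ratios: (23−7)/23 = 0.6957; (23−9)/23 = 0.6087; (23−10)/23 = 0.5652; (23−13)/23 = 0.4348; (23−17)/23 = 0.2609.
Raised to α = 3.0: 0.33665; 0.22553; 0.18057; 0.08219; 0.01775.
Sum = 0.842689; FGT(3.0) = 0.842689 / 8 = 0.105.

0.105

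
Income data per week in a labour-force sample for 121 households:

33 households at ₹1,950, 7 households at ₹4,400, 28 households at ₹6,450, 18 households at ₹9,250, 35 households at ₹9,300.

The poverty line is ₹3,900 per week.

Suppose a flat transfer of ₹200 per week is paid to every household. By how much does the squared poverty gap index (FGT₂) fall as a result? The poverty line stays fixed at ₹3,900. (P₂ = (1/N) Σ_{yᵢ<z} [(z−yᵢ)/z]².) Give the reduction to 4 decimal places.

0.0133

Before: below the line — 33×₹1,950; squared poverty gap index (FGT₂) = 0.068182.
After the ₹200 transfer: below the line — 33×₹2,150; squared poverty gap index (FGT₂) = 0.054913.
Reduction = 0.068182 − 0.054913 = 0.0133.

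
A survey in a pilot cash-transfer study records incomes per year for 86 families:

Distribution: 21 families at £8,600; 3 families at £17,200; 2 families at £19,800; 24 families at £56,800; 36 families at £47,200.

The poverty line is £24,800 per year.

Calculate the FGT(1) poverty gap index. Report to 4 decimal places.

0.1749

Below the line: 21×£8,600, 3×£17,200, 2×£19,800 (q = 26 of N = 86).
Shortfall ratios: (24800−8600)/24800 = 0.6532 (×21); (24800−17200)/24800 = 0.3065 (×3); (24800−19800)/24800 = 0.2016 (×2).
Sum of shortfalls = 15.040323; P₁ averages over all N: 15.040323 / 86 = 0.1749.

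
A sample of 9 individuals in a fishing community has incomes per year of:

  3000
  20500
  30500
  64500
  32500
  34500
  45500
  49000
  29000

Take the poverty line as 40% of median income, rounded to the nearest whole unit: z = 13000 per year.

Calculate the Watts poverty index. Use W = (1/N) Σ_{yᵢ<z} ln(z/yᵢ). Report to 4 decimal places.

Below the line: 3000 (q = 1 of N = 9).
Log gaps: ln(13000/3000) = 1.4663.
W = 1.466337 / 9 = 0.1629.

0.1629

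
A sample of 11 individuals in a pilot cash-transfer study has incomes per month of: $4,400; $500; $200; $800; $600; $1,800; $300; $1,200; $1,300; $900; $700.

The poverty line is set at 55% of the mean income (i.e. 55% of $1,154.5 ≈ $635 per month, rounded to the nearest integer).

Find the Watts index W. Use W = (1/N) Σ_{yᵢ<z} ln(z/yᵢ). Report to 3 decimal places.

0.200

Below z: $200, $300, $500, $600 (q = 4 of N = 11).
ln(z/y) terms: ln(635/200) = 1.1553; ln(635/300) = 0.7498; ln(635/500) = 0.2390; ln(635/600) = 0.0567.
W = 2.200862 / 11 = 0.200.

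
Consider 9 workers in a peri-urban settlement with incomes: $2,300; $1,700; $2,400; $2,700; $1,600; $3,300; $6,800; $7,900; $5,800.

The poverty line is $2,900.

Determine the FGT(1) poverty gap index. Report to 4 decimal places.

Poor units: $1,600, $1,700, $2,300, $2,400, $2,700 (q = 5 of N = 9).
Shortfall ratios: (2900−1600)/2900 = 0.4483; (2900−1700)/2900 = 0.4138; (2900−2300)/2900 = 0.2069; (2900−2400)/2900 = 0.1724; (2900−2700)/2900 = 0.0690.
Sum of shortfalls = 1.310345; P₁ averages over all N: 1.310345 / 9 = 0.1456.

0.1456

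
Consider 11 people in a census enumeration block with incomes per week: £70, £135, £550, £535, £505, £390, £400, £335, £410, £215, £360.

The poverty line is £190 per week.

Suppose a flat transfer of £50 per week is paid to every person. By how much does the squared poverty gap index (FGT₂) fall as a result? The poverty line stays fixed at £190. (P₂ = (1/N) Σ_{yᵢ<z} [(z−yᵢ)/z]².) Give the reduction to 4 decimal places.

0.0315

Before: below the line — £70, £135; squared poverty gap index (FGT₂) = 0.043881.
After the £50 transfer: below the line — £120, £185; squared poverty gap index (FGT₂) = 0.012402.
Reduction = 0.043881 − 0.012402 = 0.0315.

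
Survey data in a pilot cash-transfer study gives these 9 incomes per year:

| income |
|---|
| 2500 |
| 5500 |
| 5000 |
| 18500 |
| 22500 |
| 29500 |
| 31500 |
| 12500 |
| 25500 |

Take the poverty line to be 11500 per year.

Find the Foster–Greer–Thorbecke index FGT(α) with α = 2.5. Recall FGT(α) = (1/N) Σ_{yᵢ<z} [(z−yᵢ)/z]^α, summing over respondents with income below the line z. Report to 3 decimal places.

Below z: 2500, 5000, 5500 (q = 3 of N = 9).
Normalized shortfalls: (11500−2500)/11500 = 0.7826; (11500−5000)/11500 = 0.5652; (11500−5500)/11500 = 0.5217.
Raised to α = 2.5: 0.54183; 0.24018; 0.19662.
Sum = 0.978632; FGT(2.5) = 0.978632 / 9 = 0.109.

0.109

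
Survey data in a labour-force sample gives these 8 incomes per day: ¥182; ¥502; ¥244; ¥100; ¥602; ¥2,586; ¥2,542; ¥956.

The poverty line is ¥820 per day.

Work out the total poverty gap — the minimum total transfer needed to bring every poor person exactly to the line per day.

Below the line: ¥100, ¥182, ¥244, ¥502, ¥602 (q = 5 of N = 8).
Individual gaps: 820−100 = 720; 820−182 = 638; 820−244 = 576; 820−502 = 318; 820−602 = 218.
Aggregate gap = ¥2,470.

¥2,470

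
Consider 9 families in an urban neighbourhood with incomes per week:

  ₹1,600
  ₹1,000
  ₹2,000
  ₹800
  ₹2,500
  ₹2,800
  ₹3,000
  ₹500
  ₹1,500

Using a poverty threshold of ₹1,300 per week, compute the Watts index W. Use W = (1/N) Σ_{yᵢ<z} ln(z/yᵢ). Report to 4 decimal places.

0.1893

Incomes under z: ₹500, ₹800, ₹1,000 (q = 3 of N = 9).
Log shortfalls: ln(1300/500) = 0.9555; ln(1300/800) = 0.4855; ln(1300/1000) = 0.2624.
W = 1.703384 / 9 = 0.1893.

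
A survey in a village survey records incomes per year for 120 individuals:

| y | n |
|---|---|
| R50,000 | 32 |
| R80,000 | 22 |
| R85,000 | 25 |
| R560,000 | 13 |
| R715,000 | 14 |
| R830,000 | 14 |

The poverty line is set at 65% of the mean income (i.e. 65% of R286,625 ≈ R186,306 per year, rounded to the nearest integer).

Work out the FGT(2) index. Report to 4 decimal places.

Poor units: 32×R50,000, 22×R80,000, 25×R85,000 (q = 79 of N = 120).
Normalized shortfalls: (186306−50000)/186306 = 0.7316 (×32); (186306−80000)/186306 = 0.5706 (×22); (186306−85000)/186306 = 0.5438 (×25).
Squared: 0.5353 (×32); 0.3256 (×22); 0.2957 (×25).
Sum = 31.683511; P₂ = 31.683511 / 120 = 0.2640.

0.2640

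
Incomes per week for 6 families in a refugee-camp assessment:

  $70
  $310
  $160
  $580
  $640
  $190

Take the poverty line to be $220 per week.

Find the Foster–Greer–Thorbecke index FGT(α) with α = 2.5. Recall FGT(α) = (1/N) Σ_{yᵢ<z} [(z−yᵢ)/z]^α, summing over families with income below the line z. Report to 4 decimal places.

Below the line: $70, $160, $190 (q = 3 of N = 6).
Shortfall ratios: (220−70)/220 = 0.6818; (220−160)/220 = 0.2727; (220−190)/220 = 0.1364.
Raised to α = 2.5: 0.38386; 0.03884; 0.00687.
Sum = 0.429569; FGT(2.5) = 0.429569 / 6 = 0.0716.

0.0716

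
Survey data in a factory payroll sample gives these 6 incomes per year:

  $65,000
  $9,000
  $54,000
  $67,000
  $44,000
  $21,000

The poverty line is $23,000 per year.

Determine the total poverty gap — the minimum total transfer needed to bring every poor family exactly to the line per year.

$16,000

Incomes under z: $9,000, $21,000 (q = 2 of N = 6).
Individual gaps: 23000−9000 = 14000; 23000−21000 = 2000.
Aggregate gap = $16,000.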